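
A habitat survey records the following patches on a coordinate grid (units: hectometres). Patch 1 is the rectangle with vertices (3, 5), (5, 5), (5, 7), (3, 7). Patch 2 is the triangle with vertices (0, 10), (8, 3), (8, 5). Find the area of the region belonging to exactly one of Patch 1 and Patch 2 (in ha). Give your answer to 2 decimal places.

|Patch 1| = 4, |Patch 2| = 8, |Patch 1∩Patch 2| = 1.0679.
|Patch 1 △ Patch 2| = |Patch 1| + |Patch 2| − 2·|Patch 1∩Patch 2| = 4 + 8 − 2.1357 = 9.86.

9.86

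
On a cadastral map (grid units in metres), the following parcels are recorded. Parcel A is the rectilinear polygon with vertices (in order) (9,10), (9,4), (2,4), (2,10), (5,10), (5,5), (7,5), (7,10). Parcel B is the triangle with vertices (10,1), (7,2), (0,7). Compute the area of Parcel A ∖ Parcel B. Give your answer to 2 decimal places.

|Parcel A| = 32, |Parcel A∩Parcel B| = 0.9714.
|Parcel A ∖ Parcel B| = |Parcel A| − |Parcel A∩Parcel B| = 32 − 0.9714 = 31.03.

31.03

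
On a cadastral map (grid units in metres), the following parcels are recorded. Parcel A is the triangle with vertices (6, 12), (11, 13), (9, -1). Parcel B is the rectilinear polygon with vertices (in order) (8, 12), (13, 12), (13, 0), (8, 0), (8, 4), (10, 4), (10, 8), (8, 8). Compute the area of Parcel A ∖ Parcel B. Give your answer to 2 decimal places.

19.00

|Parcel A| = 34, |Parcel A∩Parcel B| = 15.0037.
|Parcel A ∖ Parcel B| = |Parcel A| − |Parcel A∩Parcel B| = 34 − 15.0037 = 19.00.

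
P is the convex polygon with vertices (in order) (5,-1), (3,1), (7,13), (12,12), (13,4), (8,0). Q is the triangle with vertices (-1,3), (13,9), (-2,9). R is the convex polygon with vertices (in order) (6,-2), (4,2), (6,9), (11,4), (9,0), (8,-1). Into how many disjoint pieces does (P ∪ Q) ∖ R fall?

1

(P ∪ Q) ∖ R is a single connected region.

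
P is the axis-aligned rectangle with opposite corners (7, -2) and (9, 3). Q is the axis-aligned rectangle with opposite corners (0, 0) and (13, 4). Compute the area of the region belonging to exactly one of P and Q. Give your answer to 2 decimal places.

|P∩Q|: x∈[7,9], y∈[0,3] → 2·3 = 6.
|P △ Q| = |P| + |Q| − 2·|P∩Q| = 10 + 52 − 12 = 50.00.

50.00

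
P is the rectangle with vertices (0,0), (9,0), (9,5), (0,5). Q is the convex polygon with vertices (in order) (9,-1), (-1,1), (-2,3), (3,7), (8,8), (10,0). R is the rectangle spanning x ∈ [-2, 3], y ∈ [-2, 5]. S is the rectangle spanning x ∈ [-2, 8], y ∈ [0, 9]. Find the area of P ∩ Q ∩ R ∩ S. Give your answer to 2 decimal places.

The intersection is the polygon with vertices (0,4.6), (0.5,5), (3,5), (3,0.2), (0,0.8).
By the shoelace formula its area is 13.40.

13.40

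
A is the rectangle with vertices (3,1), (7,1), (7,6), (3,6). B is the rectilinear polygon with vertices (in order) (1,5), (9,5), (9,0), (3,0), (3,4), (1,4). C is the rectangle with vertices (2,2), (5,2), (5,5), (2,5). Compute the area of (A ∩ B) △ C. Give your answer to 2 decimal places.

13.00

|A ∩ B| = 16.
|(A ∩ B) ∩ C| = 6.
|(A ∩ B) △ C| = 16 + 9 − 12 = 13.00.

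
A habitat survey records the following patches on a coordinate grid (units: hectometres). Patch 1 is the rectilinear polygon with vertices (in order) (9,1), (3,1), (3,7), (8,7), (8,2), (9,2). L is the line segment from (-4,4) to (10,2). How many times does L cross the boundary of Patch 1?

The segment meets the boundary at (8,2.286), (3,3).

2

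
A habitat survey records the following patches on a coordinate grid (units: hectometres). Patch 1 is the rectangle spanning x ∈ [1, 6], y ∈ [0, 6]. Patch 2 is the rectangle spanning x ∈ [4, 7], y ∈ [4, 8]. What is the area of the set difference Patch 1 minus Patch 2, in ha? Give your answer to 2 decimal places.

26.00

|Patch 1∩Patch 2|: x∈[4,6], y∈[4,6] → 2·2 = 4.
|Patch 1| = 30.
|Patch 1 ∖ Patch 2| = |Patch 1| − |Patch 1∩Patch 2| = 30 − 4 = 26.00.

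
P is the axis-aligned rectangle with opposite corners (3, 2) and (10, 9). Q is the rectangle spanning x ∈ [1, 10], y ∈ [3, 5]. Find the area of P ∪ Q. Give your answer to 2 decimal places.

By inclusion–exclusion:
Individual areas: |P| = 49, |Q| = 18.
|P∩Q|: x∈[3,10], y∈[3,5] → 7·2 = 14.
|P ∪ Q| = 67 − 14 = 53.00.

53.00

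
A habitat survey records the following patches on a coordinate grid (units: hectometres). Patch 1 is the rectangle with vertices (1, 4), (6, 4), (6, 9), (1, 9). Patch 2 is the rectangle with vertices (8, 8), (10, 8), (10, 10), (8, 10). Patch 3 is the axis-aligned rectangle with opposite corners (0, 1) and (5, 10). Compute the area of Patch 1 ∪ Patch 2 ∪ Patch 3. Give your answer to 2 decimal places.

54.00

By inclusion–exclusion:
Individual areas: |Patch 1| = 25, |Patch 2| = 4, |Patch 3| = 45.
|Patch 1∩Patch 2| = 0 (no overlap).
|Patch 1∩Patch 3|: x∈[1,5], y∈[4,9] → 4·5 = 20.
|Patch 2∩Patch 3| = 0 (no overlap).
|Patch 1∩Patch 2∩Patch 3| = 0.
|Patch 1 ∪ Patch 2 ∪ Patch 3| = 74 − 20 + 0 = 54.00.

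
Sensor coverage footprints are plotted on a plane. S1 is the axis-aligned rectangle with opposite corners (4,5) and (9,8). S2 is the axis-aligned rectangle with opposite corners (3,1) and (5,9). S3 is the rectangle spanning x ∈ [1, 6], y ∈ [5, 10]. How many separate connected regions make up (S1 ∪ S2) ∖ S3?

(S1 ∪ S2) ∖ S3 splits into 2 disjoint pieces (area 9, area 8).

2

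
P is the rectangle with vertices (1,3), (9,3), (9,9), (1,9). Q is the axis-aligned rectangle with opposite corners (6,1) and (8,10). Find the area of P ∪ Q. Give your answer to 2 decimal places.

54.00

By inclusion–exclusion:
Individual areas: |P| = 48, |Q| = 18.
|P∩Q|: x∈[6,8], y∈[3,9] → 2·6 = 12.
|P ∪ Q| = 66 − 12 = 54.00.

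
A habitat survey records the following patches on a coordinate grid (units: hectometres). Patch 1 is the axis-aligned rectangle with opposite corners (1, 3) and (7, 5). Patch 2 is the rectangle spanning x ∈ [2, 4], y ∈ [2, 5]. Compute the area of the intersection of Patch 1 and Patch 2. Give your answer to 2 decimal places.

|Patch 1∩Patch 2|: x∈[2,4], y∈[3,5] → 2·2 = 4.

4.00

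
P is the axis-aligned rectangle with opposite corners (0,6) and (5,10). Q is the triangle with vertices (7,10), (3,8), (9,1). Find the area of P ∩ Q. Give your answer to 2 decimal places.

The intersection is the polygon with vertices (5,6), (4.714,6), (3,8), (5,9).
By the shoelace formula its area is 3.29.

3.29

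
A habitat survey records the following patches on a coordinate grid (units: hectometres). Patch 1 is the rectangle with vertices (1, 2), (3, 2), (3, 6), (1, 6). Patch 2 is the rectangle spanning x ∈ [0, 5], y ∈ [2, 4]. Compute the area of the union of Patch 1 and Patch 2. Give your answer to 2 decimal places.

By inclusion–exclusion:
Individual areas: |Patch 1| = 8, |Patch 2| = 10.
|Patch 1∩Patch 2|: x∈[1,3], y∈[2,4] → 2·2 = 4.
|Patch 1 ∪ Patch 2| = 18 − 4 = 14.00.

14.00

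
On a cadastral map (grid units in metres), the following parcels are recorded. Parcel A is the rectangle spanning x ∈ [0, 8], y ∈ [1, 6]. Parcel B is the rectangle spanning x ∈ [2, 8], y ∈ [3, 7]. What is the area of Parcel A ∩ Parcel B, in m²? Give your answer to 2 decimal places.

18.00

|Parcel A∩Parcel B|: x∈[2,8], y∈[3,6] → 6·3 = 18.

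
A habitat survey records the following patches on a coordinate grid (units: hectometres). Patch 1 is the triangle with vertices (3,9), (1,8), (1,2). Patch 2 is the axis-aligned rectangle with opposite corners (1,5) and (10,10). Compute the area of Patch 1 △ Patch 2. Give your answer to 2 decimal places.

41.57

|Patch 1| = 6, |Patch 2| = 45, |Patch 1∩Patch 2| = 4.7143.
|Patch 1 △ Patch 2| = |Patch 1| + |Patch 2| − 2·|Patch 1∩Patch 2| = 6 + 45 − 9.4286 = 41.57.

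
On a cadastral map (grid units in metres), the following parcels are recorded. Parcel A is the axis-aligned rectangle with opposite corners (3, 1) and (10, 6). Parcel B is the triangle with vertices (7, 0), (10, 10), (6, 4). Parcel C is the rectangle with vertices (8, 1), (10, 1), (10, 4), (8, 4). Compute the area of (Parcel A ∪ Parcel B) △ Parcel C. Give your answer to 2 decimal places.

32.21

|Parcel A ∪ Parcel B| = 38.2083.
|(Parcel A ∪ Parcel B) ∩ Parcel C| = 6.
|(Parcel A ∪ Parcel B) △ Parcel C| = 38.2083 + 6 − 12 = 32.21.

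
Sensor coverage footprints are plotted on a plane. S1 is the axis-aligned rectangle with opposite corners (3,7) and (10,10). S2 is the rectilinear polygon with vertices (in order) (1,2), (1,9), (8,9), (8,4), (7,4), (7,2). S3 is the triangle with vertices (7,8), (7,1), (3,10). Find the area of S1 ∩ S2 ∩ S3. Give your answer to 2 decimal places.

The intersection is the polygon with vertices (5,9), (7,8), (7,7), (4.333,7), (3.444,9).
By the shoelace formula its area is 5.22.

5.22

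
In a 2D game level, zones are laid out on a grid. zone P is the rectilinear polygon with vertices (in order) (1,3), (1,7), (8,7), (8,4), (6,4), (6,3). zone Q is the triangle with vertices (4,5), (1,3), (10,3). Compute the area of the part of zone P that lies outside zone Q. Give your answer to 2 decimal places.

|zone P| = 26, |zone P∩zone Q| = 6.5.
|zone P ∖ zone Q| = |zone P| − |zone P∩zone Q| = 26 − 6.5 = 19.50.

19.50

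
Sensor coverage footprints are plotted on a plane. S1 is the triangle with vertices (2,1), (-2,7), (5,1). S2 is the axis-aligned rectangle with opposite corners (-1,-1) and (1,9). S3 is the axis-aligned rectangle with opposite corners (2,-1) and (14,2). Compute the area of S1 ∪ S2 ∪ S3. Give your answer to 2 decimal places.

60.01

By inclusion–exclusion:
Individual areas: |S1| = 9, |S2| = 20, |S3| = 36.
|S1∩S2| = 2.5714.
|S1∩S3| = 2.4167.
|S2∩S3| = 0 (no overlap).
|S1∩S2∩S3| = 0.
|S1 ∪ S2 ∪ S3| = 65 − 4.9881 + 0 = 60.01.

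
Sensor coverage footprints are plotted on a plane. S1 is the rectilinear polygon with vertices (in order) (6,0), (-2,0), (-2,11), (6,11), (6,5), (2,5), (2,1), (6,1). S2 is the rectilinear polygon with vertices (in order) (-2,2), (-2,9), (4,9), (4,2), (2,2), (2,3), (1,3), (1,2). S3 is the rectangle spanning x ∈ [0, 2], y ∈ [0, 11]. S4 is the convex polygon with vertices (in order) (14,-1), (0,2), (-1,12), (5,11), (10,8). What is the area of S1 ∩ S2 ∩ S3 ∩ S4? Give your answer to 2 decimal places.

13.00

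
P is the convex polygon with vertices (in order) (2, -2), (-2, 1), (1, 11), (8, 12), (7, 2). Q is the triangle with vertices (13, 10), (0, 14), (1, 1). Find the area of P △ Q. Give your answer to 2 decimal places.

|P| = 93.5, |Q| = 82.5, |P∩Q| = 56.173.
|P △ Q| = |P| + |Q| − 2·|P∩Q| = 93.5 + 82.5 − 112.346 = 63.65.

63.65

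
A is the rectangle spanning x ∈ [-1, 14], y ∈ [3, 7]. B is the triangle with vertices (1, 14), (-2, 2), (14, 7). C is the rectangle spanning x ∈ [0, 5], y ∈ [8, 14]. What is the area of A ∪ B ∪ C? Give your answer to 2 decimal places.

120.53

By inclusion–exclusion:
Individual areas: |A| = 60, |B| = 88.5, |C| = 30.
|A∩B| = 34.275.
|A∩C| = 0 (no overlap).
|B∩C| = 23.6923.
|A∩B∩C| = 0.
|A ∪ B ∪ C| = 178.5 − 57.9673 + 0 = 120.53.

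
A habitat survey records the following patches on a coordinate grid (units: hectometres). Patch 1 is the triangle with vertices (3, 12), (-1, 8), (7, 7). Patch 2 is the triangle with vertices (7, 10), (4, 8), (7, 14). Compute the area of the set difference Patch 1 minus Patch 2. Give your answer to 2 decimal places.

17.19

|Patch 1| = 18, |Patch 1∩Patch 2| = 0.8094.
|Patch 1 ∖ Patch 2| = |Patch 1| − |Patch 1∩Patch 2| = 18 − 0.8094 = 17.19.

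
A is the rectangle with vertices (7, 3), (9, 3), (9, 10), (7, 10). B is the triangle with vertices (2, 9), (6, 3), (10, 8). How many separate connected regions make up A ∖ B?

2

A ∖ B splits into 2 disjoint pieces (area 5, area 3.5).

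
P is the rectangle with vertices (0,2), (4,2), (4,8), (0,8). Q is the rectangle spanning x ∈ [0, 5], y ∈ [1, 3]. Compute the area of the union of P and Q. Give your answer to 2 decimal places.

30.00

By inclusion–exclusion:
Individual areas: |P| = 24, |Q| = 10.
|P∩Q|: x∈[0,4], y∈[2,3] → 4·1 = 4.
|P ∪ Q| = 34 − 4 = 30.00.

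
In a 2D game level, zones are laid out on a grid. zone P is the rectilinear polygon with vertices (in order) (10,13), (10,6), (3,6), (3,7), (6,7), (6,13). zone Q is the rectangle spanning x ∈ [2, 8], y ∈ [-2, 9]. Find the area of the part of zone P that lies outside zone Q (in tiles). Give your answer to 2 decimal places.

22.00

|zone P| = 31, |zone P∩zone Q| = 9.
|zone P ∖ zone Q| = |zone P| − |zone P∩zone Q| = 31 − 9 = 22.00.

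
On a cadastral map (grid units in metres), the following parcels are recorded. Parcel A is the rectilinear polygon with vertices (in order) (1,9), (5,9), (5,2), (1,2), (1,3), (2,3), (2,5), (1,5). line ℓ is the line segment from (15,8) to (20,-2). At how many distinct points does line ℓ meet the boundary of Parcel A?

The segment lies entirely outside Parcel A and never meets its boundary.

0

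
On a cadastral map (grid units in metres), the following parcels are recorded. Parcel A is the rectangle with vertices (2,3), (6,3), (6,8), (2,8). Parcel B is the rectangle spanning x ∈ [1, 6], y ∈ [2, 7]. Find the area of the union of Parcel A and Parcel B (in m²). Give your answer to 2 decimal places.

29.00

By inclusion–exclusion:
Individual areas: |Parcel A| = 20, |Parcel B| = 25.
|Parcel A∩Parcel B|: x∈[2,6], y∈[3,7] → 4·4 = 16.
|Parcel A ∪ Parcel B| = 45 − 16 = 29.00.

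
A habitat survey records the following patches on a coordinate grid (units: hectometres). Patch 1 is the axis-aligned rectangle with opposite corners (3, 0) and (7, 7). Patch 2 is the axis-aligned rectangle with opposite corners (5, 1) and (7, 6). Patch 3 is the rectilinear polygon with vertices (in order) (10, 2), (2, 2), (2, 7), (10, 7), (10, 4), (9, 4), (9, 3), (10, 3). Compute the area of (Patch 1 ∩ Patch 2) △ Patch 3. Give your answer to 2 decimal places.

33.00

|Patch 1 ∩ Patch 2| = 10.
|(Patch 1 ∩ Patch 2) ∩ Patch 3| = 8.
|(Patch 1 ∩ Patch 2) △ Patch 3| = 10 + 39 − 16 = 33.00.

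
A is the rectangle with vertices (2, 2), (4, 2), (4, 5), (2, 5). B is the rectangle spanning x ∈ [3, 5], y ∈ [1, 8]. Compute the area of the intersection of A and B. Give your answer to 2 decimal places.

|A∩B|: x∈[3,4], y∈[2,5] → 1·3 = 3.

3.00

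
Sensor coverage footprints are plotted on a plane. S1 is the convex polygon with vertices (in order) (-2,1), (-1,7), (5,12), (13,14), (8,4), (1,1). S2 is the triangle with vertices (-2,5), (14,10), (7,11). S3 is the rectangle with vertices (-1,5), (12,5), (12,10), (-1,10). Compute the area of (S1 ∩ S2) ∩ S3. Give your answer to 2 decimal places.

The region (S1 ∩ S2) ∩ S3 is the polygon with vertices (5.5,10), (11,10), (10.444,8.889), (-1,5.312), (-1,5.667).
By the shoelace formula its area is 19.41.

19.41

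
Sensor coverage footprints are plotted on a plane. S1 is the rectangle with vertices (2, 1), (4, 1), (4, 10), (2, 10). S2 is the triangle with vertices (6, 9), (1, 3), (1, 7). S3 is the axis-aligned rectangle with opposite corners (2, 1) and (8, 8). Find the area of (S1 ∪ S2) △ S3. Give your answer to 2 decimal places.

35.57

|S1 ∪ S2| = 23.2.
|(S1 ∪ S2) ∩ S3| = 14.8167.
|(S1 ∪ S2) △ S3| = 23.2 + 42 − 29.6333 = 35.57.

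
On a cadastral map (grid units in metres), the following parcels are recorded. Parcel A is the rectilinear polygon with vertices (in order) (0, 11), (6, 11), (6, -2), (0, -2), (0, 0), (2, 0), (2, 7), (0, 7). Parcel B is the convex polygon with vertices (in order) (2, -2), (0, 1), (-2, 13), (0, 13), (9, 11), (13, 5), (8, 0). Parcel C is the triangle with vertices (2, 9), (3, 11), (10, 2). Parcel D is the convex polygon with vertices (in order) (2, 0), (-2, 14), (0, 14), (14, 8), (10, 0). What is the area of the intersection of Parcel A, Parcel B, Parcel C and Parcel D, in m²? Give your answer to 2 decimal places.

8.21

The intersection is the polygon with vertices (2,9), (3,11), (6,7.143), (6,5.5).
By the shoelace formula its area is 8.21.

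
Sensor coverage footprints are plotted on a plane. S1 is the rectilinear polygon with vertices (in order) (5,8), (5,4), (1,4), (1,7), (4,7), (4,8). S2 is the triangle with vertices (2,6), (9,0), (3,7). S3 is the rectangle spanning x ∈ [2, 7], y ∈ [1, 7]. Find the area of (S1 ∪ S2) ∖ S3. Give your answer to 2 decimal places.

|S1 ∪ S2| = 15.6667.
|(S1 ∪ S2) ∩ S3| = 11.0476.
|(S1 ∪ S2) ∖ S3| = 15.6667 − 11.0476 = 4.62.

4.62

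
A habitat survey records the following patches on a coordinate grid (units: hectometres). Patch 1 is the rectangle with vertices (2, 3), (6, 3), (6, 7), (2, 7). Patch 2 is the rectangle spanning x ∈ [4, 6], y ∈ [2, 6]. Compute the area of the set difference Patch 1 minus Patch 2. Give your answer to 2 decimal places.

10.00

|Patch 1∩Patch 2|: x∈[4,6], y∈[3,6] → 2·3 = 6.
|Patch 1| = 16.
|Patch 1 ∖ Patch 2| = |Patch 1| − |Patch 1∩Patch 2| = 16 − 6 = 10.00.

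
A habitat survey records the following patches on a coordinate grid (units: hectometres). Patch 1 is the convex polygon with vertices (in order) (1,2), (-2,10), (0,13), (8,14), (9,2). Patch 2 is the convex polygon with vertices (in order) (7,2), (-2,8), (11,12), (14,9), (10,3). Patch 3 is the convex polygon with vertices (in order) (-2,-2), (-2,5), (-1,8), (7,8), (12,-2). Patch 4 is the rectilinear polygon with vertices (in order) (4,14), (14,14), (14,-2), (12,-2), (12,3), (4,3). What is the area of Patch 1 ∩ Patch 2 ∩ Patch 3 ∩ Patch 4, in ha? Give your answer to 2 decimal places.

20.09

The intersection is the polygon with vertices (4,4), (4,8), (7,8), (8.8,4.4), (8.917,3), (5.5,3).
By the shoelace formula its area is 20.09.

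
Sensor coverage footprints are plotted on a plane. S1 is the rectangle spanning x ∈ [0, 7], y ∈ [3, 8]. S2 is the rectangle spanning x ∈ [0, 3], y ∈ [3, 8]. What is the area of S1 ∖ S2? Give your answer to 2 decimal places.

|S1∩S2|: x∈[0,3], y∈[3,8] → 3·5 = 15.
|S1| = 35.
|S1 ∖ S2| = |S1| − |S1∩S2| = 35 − 15 = 20.00.

20.00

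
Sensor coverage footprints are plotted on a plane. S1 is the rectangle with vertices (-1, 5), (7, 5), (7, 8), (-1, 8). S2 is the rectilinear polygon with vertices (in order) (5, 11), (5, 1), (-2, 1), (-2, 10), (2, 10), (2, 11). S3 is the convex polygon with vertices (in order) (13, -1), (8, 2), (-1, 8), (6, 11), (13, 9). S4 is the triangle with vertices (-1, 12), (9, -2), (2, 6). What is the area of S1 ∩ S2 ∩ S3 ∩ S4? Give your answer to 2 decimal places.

The intersection is the polygon with vertices (3.5,5), (2,6), (1,8), (1.857,8), (4,5).
By the shoelace formula its area is 3.04.

3.04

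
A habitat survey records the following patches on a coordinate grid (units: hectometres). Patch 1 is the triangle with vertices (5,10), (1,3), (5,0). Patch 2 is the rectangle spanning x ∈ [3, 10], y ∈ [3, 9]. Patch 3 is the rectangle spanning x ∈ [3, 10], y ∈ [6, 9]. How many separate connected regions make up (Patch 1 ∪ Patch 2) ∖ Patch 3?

(Patch 1 ∪ Patch 2) ∖ Patch 3 splits into 2 disjoint pieces (area 0.2857, area 30.5).

2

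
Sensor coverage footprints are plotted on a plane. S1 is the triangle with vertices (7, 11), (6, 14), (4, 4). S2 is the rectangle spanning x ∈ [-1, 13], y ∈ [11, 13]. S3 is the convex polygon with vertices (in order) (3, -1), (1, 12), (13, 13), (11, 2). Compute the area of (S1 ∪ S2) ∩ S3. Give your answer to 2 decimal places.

23.16

The region (S1 ∪ S2) ∩ S3 is the polygon with vertices (7,11), (4,4), (5.4,11), (1.154,11), (1,12), (13,13), (12.636,11).
By the shoelace formula its area is 23.16.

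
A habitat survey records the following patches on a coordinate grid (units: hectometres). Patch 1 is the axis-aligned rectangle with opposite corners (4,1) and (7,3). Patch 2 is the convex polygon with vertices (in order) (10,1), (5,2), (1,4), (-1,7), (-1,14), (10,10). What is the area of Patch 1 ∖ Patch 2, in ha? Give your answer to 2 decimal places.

2.85

|Patch 1| = 6, |Patch 1∩Patch 2| = 3.15.
|Patch 1 ∖ Patch 2| = |Patch 1| − |Patch 1∩Patch 2| = 6 − 3.15 = 2.85.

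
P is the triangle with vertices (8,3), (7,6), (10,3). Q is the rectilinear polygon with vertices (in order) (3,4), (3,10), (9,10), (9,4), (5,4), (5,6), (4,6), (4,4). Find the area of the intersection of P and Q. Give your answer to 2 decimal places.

The intersection is the polygon with vertices (7,6), (9,4), (7.667,4).
By the shoelace formula its area is 1.33.

1.33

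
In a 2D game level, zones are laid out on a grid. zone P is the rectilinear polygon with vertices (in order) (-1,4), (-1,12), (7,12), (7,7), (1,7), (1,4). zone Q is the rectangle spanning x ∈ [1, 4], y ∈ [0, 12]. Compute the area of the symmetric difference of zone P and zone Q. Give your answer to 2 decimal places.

52.00

|zone P| = 46, |zone Q| = 36, |zone P∩zone Q| = 15.
|zone P △ zone Q| = |zone P| + |zone Q| − 2·|zone P∩zone Q| = 46 + 36 − 30 = 52.00.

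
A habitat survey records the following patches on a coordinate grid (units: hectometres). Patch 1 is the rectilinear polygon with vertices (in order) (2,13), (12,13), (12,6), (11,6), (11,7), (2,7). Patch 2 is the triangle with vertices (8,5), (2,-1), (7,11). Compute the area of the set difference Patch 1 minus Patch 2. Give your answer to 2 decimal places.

|Patch 1| = 61, |Patch 1∩Patch 2| = 4.6667.
|Patch 1 ∖ Patch 2| = |Patch 1| − |Patch 1∩Patch 2| = 61 − 4.6667 = 56.33.

56.33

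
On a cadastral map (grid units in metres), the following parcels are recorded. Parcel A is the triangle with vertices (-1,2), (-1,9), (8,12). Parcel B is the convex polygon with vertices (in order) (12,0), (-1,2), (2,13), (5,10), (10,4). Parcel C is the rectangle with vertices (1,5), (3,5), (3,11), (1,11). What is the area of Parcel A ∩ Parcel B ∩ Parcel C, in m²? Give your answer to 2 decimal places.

The intersection is the polygon with vertices (1.7,5), (1,5), (1,9.333), (1.1,9.7), (3,10.333), (3,6.444).
By the shoelace formula its area is 9.04.

9.04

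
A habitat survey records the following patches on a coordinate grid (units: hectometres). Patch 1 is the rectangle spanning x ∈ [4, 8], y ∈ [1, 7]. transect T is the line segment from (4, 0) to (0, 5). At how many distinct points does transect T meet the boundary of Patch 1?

The segment lies entirely outside Patch 1 and never meets its boundary.

0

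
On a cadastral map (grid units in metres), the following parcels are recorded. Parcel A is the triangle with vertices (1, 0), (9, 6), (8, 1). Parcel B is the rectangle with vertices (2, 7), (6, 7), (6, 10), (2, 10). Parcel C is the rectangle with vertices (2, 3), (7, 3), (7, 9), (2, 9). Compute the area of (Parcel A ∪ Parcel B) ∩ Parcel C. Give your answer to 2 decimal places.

|Parcel A ∪ Parcel B| = 29.
|(Parcel A ∪ Parcel B) ∩ Parcel C| = 9.50.

9.50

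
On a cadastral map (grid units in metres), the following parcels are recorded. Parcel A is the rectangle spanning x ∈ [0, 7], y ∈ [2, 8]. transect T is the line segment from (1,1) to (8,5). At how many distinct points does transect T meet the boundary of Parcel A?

2

The segment meets the boundary at (7,4.429), (2.75,2).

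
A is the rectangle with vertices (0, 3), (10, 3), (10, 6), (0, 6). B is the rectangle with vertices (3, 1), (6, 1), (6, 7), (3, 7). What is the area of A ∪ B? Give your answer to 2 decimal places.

39.00

By inclusion–exclusion:
Individual areas: |A| = 30, |B| = 18.
|A∩B|: x∈[3,6], y∈[3,6] → 3·3 = 9.
|A ∪ B| = 48 − 9 = 39.00.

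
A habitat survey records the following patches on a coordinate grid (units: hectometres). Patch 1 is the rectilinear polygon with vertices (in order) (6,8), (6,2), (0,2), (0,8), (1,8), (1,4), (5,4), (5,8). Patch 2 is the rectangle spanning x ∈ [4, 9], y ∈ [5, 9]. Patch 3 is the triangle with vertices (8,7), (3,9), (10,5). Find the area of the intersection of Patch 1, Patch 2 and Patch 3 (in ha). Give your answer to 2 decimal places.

The intersection is the polygon with vertices (5,8), (5.5,8), (6,7.8), (6,7.286), (5,7.857).
By the shoelace formula its area is 0.38.

0.38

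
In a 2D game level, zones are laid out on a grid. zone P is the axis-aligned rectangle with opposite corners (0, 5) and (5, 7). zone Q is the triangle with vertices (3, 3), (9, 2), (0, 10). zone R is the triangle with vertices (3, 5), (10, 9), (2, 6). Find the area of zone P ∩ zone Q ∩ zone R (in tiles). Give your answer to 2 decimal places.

2.19

The intersection is the polygon with vertices (4.598,5.913), (3,5), (2,6), (3.758,6.659).
By the shoelace formula its area is 2.19.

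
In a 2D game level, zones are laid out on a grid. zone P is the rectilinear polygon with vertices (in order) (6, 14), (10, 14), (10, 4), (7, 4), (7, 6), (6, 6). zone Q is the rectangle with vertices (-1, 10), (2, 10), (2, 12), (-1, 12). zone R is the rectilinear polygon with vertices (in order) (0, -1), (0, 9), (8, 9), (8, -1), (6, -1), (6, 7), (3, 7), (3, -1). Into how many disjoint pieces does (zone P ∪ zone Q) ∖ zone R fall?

(zone P ∪ zone Q) ∖ zone R splits into 2 disjoint pieces (area 30, area 6).

2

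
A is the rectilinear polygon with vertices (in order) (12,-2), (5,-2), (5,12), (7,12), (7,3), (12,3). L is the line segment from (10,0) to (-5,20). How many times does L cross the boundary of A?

The segment meets the boundary at (5,6.667), (7,4), (7.75,3).

3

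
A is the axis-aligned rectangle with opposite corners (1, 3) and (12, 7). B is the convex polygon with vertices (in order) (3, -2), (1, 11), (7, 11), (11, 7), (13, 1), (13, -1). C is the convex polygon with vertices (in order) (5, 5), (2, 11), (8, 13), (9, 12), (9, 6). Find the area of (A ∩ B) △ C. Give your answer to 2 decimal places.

|A ∩ B| = 38.8077.
|(A ∩ B) ∩ C| = 7.
|(A ∩ B) △ C| = 38.8077 + 38.5 − 14 = 63.31.

63.31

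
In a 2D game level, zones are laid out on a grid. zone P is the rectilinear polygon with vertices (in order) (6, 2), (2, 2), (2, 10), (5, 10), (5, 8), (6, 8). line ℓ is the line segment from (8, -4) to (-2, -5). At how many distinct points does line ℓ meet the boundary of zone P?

The segment lies entirely outside zone P and never meets its boundary.

0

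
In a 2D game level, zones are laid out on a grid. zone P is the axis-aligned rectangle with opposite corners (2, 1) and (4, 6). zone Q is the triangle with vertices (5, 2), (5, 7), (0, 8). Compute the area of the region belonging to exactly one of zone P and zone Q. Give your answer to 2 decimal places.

|zone P| = 10, |zone Q| = 12.5, |zone P∩zone Q| = 3.2.
|zone P △ zone Q| = |zone P| + |zone Q| − 2·|zone P∩zone Q| = 10 + 12.5 − 6.4 = 16.10.

16.10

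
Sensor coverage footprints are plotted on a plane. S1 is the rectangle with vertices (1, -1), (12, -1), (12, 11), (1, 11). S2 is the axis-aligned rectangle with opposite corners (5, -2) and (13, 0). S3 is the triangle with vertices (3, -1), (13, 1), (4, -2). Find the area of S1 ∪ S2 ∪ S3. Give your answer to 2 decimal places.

By inclusion–exclusion:
Individual areas: |S1| = 132, |S2| = 16, |S3| = 6.
|S1∩S2|: x∈[5,12], y∈[-1,0] → 7·1 = 7.
|S1∩S3| = 3.9333.
|S2∩S3| = 3.2667.
|S1∩S2∩S3| = 2.6.
|S1 ∪ S2 ∪ S3| = 154 − 14.2 + 2.6 = 142.40.

142.40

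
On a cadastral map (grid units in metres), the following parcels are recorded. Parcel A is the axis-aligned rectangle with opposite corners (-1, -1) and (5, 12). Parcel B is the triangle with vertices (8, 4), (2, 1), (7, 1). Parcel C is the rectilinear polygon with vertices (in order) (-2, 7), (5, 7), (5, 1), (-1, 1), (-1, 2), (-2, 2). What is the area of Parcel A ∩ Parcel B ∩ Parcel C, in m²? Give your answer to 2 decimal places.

2.25

The intersection is the polygon with vertices (2,1), (5,2.5), (5,1).
By the shoelace formula its area is 2.25.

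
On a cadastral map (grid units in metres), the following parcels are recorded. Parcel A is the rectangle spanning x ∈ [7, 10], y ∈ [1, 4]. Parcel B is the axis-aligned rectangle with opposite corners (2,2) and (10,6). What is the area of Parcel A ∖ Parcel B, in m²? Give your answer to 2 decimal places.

3.00

|Parcel A∩Parcel B|: x∈[7,10], y∈[2,4] → 3·2 = 6.
|Parcel A| = 9.
|Parcel A ∖ Parcel B| = |Parcel A| − |Parcel A∩Parcel B| = 9 − 6 = 3.00.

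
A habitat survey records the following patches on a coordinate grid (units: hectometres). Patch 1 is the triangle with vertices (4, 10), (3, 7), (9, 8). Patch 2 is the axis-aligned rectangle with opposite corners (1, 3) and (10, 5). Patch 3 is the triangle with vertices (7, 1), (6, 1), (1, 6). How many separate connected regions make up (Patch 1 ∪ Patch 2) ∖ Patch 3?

(Patch 1 ∪ Patch 2) ∖ Patch 3 splits into 3 disjoint pieces (area 8.5, area 13.2, area 4).

3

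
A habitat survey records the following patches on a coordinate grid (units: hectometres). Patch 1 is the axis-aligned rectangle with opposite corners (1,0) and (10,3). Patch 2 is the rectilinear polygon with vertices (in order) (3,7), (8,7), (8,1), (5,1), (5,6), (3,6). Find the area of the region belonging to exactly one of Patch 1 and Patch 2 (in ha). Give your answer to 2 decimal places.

35.00

|Patch 1| = 27, |Patch 2| = 20, |Patch 1∩Patch 2| = 6.
|Patch 1 △ Patch 2| = |Patch 1| + |Patch 2| − 2·|Patch 1∩Patch 2| = 27 + 20 − 12 = 35.00.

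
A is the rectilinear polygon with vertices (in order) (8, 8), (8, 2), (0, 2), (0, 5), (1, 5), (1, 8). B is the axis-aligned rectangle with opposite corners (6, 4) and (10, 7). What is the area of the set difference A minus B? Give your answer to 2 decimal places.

|A| = 45, |A∩B| = 6.
|A ∖ B| = |A| − |A∩B| = 45 − 6 = 39.00.

39.00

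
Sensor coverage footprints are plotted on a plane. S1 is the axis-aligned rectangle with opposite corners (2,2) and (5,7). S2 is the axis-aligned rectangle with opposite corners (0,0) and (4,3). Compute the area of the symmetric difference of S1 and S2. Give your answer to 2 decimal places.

23.00

|S1∩S2|: x∈[2,4], y∈[2,3] → 2·1 = 2.
|S1 △ S2| = |S1| + |S2| − 2·|S1∩S2| = 15 + 12 − 4 = 23.00.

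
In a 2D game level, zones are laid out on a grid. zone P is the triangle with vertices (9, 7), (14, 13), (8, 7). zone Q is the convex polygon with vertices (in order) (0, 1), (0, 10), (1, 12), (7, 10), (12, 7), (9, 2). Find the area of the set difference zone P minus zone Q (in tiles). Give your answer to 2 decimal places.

1.80

|zone P| = 3, |zone P∩zone Q| = 1.2.
|zone P ∖ zone Q| = |zone P| − |zone P∩zone Q| = 3 − 1.2 = 1.80.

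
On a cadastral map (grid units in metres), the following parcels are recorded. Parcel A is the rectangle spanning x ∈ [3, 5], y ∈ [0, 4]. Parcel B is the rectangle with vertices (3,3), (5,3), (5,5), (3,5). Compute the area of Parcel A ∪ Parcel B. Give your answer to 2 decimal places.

10.00

By inclusion–exclusion:
Individual areas: |Parcel A| = 8, |Parcel B| = 4.
|Parcel A∩Parcel B|: x∈[3,5], y∈[3,4] → 2·1 = 2.
|Parcel A ∪ Parcel B| = 12 − 2 = 10.00.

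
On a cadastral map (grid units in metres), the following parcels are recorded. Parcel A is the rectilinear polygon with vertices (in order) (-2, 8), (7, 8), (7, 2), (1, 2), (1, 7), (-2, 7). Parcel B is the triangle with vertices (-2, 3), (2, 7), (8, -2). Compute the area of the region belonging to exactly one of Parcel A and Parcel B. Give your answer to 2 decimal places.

|Parcel A| = 39, |Parcel B| = 30, |Parcel A∩Parcel B| = 12.8333.
|Parcel A △ Parcel B| = |Parcel A| + |Parcel B| − 2·|Parcel A∩Parcel B| = 39 + 30 − 25.6667 = 43.33.

43.33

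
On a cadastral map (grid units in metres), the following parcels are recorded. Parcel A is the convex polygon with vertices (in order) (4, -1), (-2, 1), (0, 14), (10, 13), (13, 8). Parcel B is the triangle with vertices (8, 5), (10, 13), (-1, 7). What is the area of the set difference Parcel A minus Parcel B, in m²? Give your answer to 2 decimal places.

112.00

|Parcel A| = 150, |Parcel A∩Parcel B| = 38.
|Parcel A ∖ Parcel B| = |Parcel A| − |Parcel A∩Parcel B| = 150 − 38 = 112.00.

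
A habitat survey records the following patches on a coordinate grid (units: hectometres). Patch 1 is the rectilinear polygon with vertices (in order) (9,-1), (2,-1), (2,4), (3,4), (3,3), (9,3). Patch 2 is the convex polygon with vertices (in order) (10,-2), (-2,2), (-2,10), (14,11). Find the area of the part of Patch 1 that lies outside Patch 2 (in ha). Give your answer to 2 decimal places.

4.17

|Patch 1| = 29, |Patch 1∩Patch 2| = 24.8333.
|Patch 1 ∖ Patch 2| = |Patch 1| − |Patch 1∩Patch 2| = 29 − 24.8333 = 4.17.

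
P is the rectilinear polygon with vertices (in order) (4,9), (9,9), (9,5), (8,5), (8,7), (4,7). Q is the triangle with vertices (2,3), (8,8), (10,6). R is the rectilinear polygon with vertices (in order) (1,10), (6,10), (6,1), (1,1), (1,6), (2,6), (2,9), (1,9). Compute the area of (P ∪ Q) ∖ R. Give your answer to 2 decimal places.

|P ∪ Q| = 20.3375.
|(P ∪ Q) ∩ R| = 7.6667.
|(P ∪ Q) ∖ R| = 20.3375 − 7.6667 = 12.67.

12.67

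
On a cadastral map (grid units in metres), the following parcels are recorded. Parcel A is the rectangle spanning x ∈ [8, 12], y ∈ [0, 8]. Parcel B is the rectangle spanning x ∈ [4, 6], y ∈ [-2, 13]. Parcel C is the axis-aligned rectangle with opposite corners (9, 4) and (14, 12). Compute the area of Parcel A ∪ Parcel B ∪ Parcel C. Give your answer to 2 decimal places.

By inclusion–exclusion:
Individual areas: |Parcel A| = 32, |Parcel B| = 30, |Parcel C| = 40.
|Parcel A∩Parcel B| = 0 (no overlap).
|Parcel A∩Parcel C|: x∈[9,12], y∈[4,8] → 3·4 = 12.
|Parcel B∩Parcel C| = 0 (no overlap).
|Parcel A∩Parcel B∩Parcel C| = 0.
|Parcel A ∪ Parcel B ∪ Parcel C| = 102 − 12 + 0 = 90.00.

90.00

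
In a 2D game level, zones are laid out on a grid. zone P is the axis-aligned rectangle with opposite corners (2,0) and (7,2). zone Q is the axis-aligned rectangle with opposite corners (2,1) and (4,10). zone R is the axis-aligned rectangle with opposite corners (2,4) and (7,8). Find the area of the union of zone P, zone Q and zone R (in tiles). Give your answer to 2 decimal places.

38.00

By inclusion–exclusion:
Individual areas: |zone P| = 10, |zone Q| = 18, |zone R| = 20.
|zone P∩zone Q|: x∈[2,4], y∈[1,2] → 2·1 = 2.
|zone P∩zone R| = 0 (no overlap).
|zone Q∩zone R|: x∈[2,4], y∈[4,8] → 2·4 = 8.
|zone P∩zone Q∩zone R| = 0.
|zone P ∪ zone Q ∪ zone R| = 48 − 10 + 0 = 38.00.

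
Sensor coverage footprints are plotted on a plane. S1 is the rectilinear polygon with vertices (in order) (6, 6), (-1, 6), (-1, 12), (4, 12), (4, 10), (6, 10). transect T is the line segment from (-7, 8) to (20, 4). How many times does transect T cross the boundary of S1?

2

The segment meets the boundary at (6,6.074), (-1,7.111).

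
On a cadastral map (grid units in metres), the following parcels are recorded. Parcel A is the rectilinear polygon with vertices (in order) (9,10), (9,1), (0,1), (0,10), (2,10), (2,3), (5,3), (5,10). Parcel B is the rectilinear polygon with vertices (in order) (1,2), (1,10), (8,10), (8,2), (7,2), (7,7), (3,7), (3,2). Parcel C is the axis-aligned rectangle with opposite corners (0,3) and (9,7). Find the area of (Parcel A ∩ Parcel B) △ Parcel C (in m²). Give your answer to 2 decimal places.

43.00

|Parcel A ∩ Parcel B| = 23.
|(Parcel A ∩ Parcel B) ∩ Parcel C| = 8.
|(Parcel A ∩ Parcel B) △ Parcel C| = 23 + 36 − 16 = 43.00.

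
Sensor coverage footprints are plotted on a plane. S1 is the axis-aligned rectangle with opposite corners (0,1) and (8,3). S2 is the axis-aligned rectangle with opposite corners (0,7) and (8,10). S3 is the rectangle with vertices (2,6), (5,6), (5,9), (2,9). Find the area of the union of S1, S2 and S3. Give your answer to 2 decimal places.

43.00

By inclusion–exclusion:
Individual areas: |S1| = 16, |S2| = 24, |S3| = 9.
|S1∩S2| = 0 (no overlap).
|S1∩S3| = 0 (no overlap).
|S2∩S3|: x∈[2,5], y∈[7,9] → 3·2 = 6.
|S1∩S2∩S3| = 0.
|S1 ∪ S2 ∪ S3| = 49 − 6 + 0 = 43.00.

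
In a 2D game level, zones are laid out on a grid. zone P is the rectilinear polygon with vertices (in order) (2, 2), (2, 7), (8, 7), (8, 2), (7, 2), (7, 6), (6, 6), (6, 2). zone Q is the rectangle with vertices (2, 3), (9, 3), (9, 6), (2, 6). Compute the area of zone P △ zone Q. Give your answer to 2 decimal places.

17.00

|zone P| = 26, |zone Q| = 21, |zone P∩zone Q| = 15.
|zone P △ zone Q| = |zone P| + |zone Q| − 2·|zone P∩zone Q| = 26 + 21 − 30 = 17.00.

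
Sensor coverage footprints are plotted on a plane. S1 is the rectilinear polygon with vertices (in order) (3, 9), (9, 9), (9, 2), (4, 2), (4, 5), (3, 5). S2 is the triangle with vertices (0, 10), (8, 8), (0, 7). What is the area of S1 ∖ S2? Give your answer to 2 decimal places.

|S1| = 39, |S1∩S2| = 4.5625.
|S1 ∖ S2| = |S1| − |S1∩S2| = 39 − 4.5625 = 34.44.

34.44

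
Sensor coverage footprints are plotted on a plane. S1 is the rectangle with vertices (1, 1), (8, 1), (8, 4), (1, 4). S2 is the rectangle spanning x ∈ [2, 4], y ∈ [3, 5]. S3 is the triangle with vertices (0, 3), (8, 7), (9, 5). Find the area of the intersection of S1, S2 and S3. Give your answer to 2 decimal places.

The intersection is the polygon with vertices (4,3.889), (2,3.444), (2,4), (4,4).
By the shoelace formula its area is 0.67.

0.67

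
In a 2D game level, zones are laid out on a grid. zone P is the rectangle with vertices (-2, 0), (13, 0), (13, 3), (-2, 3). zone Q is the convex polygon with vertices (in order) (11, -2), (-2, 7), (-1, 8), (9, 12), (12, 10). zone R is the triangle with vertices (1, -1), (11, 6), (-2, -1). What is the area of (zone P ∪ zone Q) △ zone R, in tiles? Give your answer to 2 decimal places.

128.03

|zone P ∪ zone Q| = 132.9583.
|(zone P ∪ zone Q) ∩ zone R| = 7.7143.
|(zone P ∪ zone Q) △ zone R| = 132.9583 + 10.5 − 15.4286 = 128.03.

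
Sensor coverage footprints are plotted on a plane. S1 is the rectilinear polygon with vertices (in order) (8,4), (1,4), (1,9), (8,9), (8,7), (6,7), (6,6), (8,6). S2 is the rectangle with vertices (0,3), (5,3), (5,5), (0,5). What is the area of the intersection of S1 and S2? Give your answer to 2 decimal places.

The intersection is the polygon with vertices (1,4), (1,5), (5,5), (5,4).
By the shoelace formula its area is 4.00.

4.00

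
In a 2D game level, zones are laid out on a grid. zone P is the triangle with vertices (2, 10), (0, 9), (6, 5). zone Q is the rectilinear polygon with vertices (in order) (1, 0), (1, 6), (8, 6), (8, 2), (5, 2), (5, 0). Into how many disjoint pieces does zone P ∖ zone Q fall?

1

zone P ∖ zone Q is a single connected region.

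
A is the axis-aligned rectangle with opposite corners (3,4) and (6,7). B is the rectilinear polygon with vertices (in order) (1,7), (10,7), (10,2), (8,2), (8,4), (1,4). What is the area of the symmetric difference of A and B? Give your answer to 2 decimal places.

22.00

|A| = 9, |B| = 31, |A∩B| = 9.
|A △ B| = |A| + |B| − 2·|A∩B| = 9 + 31 − 18 = 22.00.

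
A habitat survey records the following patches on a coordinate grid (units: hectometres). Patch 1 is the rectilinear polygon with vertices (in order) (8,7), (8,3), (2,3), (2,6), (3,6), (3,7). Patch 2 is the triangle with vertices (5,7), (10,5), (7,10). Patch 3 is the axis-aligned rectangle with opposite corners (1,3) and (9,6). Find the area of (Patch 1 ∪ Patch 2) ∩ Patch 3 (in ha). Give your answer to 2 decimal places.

The region (Patch 1 ∪ Patch 2) ∩ Patch 3 is the polygon with vertices (2,3), (2,6), (3,6), (9,6), (9,5.4), (8,5.8), (8,3).
By the shoelace formula its area is 18.40.

18.40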